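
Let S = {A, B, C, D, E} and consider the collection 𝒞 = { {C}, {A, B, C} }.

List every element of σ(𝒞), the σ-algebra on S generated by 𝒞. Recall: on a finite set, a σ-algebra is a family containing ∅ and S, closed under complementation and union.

σ(𝒞) (8 sets): { {}, {C}, {A, B}, {D, E}, {A, B, C}, {C, D, E}, {A, B, D, E}, S }

Derivation:
Begin from { {}, {C}, {A, B, C}, S } (that is, 𝒞 plus ∅ and S).
Iteration 1: +2 →
  {D, E}  = S∖{A, B, C}
  {A, B, D, E}  = S∖{C}
Iteration 2: +1 →
  {C, D, E}  = {D, E} ∪ {C}
Iteration 3: 1 new —
  {A, B}  = S∖{C, D, E}
Iteration 4: no new sets; the family is a σ-algebra.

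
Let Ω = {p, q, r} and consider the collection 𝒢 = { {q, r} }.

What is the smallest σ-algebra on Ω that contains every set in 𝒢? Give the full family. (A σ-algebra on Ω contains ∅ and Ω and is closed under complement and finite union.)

Start: 𝒢 ∪ {∅, Ω} = { {}, {q, r}, Ω }.
Iteration 1 adds 1:
  {p}  = Ω∖{q, r}
  — 4 sets.
Iteration 2: closed — nothing new.

Hence σ(𝒢) has 4 members: { {}, {p}, {q, r}, Ω }.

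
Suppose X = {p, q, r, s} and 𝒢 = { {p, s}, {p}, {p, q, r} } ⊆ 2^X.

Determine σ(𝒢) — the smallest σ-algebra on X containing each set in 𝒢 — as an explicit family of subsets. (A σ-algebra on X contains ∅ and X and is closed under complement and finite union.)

Answer: σ(𝒢) = { {}, {p}, {s}, {p, s}, {q, r}, {p, q, r}, {q, r, s}, X }

Check:
Take S₀ = 𝒢 ∪ {∅, X} = { {}, {p}, {p, s}, {p, q, r}, X }.
Iteration 1: +3 →
  {s}  = {p, q, r}ᶜ
  {q, r}  = {p, s}ᶜ
  {q, r, s}  = {p}ᶜ
After Iteration 2 the family is unchanged; done.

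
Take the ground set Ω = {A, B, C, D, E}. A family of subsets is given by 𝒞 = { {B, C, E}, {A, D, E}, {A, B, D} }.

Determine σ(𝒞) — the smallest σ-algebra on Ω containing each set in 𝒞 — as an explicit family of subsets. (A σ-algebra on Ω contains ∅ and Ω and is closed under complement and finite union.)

Initial family (5 sets): { {}, {A, B, D}, {A, D, E}, {B, C, E}, Ω }.
Iteration 1: +4 →
  {A, D}  = complement {B, C, E}
  {B, C}  = complement {A, D, E}
  {C, E}  = complement {A, B, D}
  {A, B, D, E}  = {A, D, E} ∪ {A, B, D}
Iteration 2: 3 new —
  {C}  = complement {A, B, D, E}
  {A, B, C, D}  = {A, B, D} ∪ {B, C}
  {A, C, D, E}  = {A, D, E} ∪ {C, E}
Iteration 3. New:
  {B}  = complement {A, C, D, E}
  {E}  = complement {A, B, C, D}
  {A, C, D}  = {C} ∪ {A, D}
Iteration 4: +1 →
  {B, E}  = complement {A, C, D}
Iteration 5: closed — nothing new.

σ(𝒞) = { {}, {B}, {C}, {E}, {A, D}, {B, C}, {B, E}, {C, E}, {A, B, D}, {A, C, D}, {A, D, E}, {B, C, E}, {A, B, C, D}, {A, B, D, E}, {A, C, D, E}, Ω }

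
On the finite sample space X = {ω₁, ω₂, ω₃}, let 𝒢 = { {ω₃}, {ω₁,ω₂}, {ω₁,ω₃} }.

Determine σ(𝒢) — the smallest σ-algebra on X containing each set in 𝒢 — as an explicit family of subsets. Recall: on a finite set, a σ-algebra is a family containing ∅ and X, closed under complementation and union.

|σ(𝒢)| = 8.  σ(𝒢) = { ∅, {ω₁}, {ω₂}, {ω₃}, {ω₁,ω₂}, {ω₁,ω₃}, {ω₂,ω₃}, X }

Derivation:
Start: 𝒢 ∪ {∅, X} = { ∅, {ω₃}, {ω₁,ω₂}, {ω₁,ω₃}, X }.
Pass 1. New:
  {ω₂}  = X∖{ω₁,ω₃}
  (now 6)
Pass 2: 1 new —
  {ω₂,ω₃}  = {ω₃} ∪ {ω₂}
  (now 7)
Pass 3: +1 →
  {ω₁}  = X∖{ω₂,ω₃}
  (now 8)
Pass 4: stable.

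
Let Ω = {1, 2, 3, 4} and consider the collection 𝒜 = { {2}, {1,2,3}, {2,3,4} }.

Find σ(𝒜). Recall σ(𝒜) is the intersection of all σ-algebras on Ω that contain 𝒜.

|σ(𝒜)| = 16.  σ(𝒜) = { {}, {1}, {2}, {3}, {4}, {1,2}, {1,3}, {1,4}, {2,3}, {2,4}, {3,4}, {1,2,3}, {1,2,4}, {1,3,4}, {2,3,4}, Ω }

Trace:
Start: 𝒜 ∪ {∅, Ω} = { {}, {2}, {1,2,3}, {2,3,4}, Ω }.
Step 1. New:
  {1}  = {2,3,4}ᶜ
  {4}  = {1,2,3}ᶜ
  {1,3,4}  = {2}ᶜ
Step 2 (3 new):
  {1,2}  = {2} ∪ {1}
  {1,4}  = {4} ∪ {1}
  {2,4}  = {4} ∪ {2}
Step 3: 4 new —
  {1,3}  = {2,4}ᶜ
  {2,3}  = {1,4}ᶜ
  {3,4}  = {1,2}ᶜ
  {1,2,4}  = {1,4} ∪ {1,2}
Step 4: 1 new —
  {3}  = {1,2,4}ᶜ
Step 5: stable.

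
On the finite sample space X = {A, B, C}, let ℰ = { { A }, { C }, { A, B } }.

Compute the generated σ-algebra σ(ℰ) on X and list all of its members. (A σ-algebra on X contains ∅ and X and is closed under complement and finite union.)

Initial family (5 sets): { ∅, { A }, { C }, { A, B }, X }.
Pass 1 adds 2:
  { A, C }  = { C } ∪ { A }
  { B, C }  = X∖{ A }
  |family| = 7
Pass 2 adds 1:
  { B }  = X∖{ A, C }
  |family| = 8
Pass 3: stable.

σ(ℰ) = { ∅, { A }, { B }, { C }, { A, B }, { A, C }, { B, C }, X }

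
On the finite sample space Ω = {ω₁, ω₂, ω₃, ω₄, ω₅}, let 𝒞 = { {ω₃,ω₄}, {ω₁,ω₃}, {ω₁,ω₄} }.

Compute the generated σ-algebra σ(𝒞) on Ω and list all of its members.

Take S₀ = 𝒞 ∪ {∅, Ω} = { {}, {ω₁,ω₃}, {ω₁,ω₄}, {ω₃,ω₄}, Ω }.
Pass 1 adds 4:
  {ω₁,ω₂,ω₅}  = {ω₃,ω₄}ᶜ
  {ω₁,ω₃,ω₄}  = {ω₃,ω₄} ∪ {ω₁,ω₄}
  {ω₂,ω₃,ω₅}  = {ω₁,ω₄}ᶜ
  {ω₂,ω₄,ω₅}  = {ω₁,ω₃}ᶜ
  — 9 sets.
Pass 2: 4 new —
  {ω₂,ω₅}  = {ω₁,ω₃,ω₄}ᶜ
  {ω₁,ω₂,ω₃,ω₅}  = {ω₁,ω₂,ω₅} ∪ {ω₂,ω₃,ω₅}
  {ω₁,ω₂,ω₄,ω₅}  = {ω₁,ω₂,ω₅} ∪ {ω₁,ω₄}
  {ω₂,ω₃,ω₄,ω₅}  = {ω₃,ω₄} ∪ {ω₂,ω₃,ω₅}
  — 13 sets.
Pass 3: +3 →
  {ω₁}  = {ω₂,ω₃,ω₄,ω₅}ᶜ
  {ω₃}  = {ω₁,ω₂,ω₄,ω₅}ᶜ
  {ω₄}  = {ω₁,ω₂,ω₃,ω₅}ᶜ
  — 16 sets.
Pass 4: closed — nothing new.

σ(𝒞) = { {}, {ω₁}, {ω₃}, {ω₄}, {ω₁,ω₃}, {ω₁,ω₄}, {ω₂,ω₅}, {ω₃,ω₄}, {ω₁,ω₂,ω₅}, {ω₁,ω₃,ω₄}, {ω₂,ω₃,ω₅}, {ω₂,ω₄,ω₅}, {ω₁,ω₂,ω₃,ω₅}, {ω₁,ω₂,ω₄,ω₅}, {ω₂,ω₃,ω₄,ω₅}, Ω }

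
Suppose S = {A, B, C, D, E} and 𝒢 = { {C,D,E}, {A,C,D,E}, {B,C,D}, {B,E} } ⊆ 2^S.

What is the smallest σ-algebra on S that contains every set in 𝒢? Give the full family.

Initial family (6 sets): { {}, {B,E}, {B,C,D}, {C,D,E}, {A,C,D,E}, S }.
Step 1 adds 5:
  {B}  = complement {A,C,D,E}
  {A,B}  = complement {C,D,E}
  {A,E}  = complement {B,C,D}
  {A,C,D}  = complement {B,E}
  {B,C,D,E}  = {B,E} ∪ {C,D,E}
Step 2: +3 →
  {A}  = complement {B,C,D,E}
  {A,B,E}  = {B,E} ∪ {A,B}
  {A,B,C,D}  = {B,C,D} ∪ {A,B}
Step 3: +2 →
  {E}  = complement {A,B,C,D}
  {C,D}  = complement {A,B,E}
Step 4: closed — nothing new.

Hence σ(𝒢) has 16 members: { {}, {A}, {B}, {E}, {A,B}, {A,E}, {B,E}, {C,D}, {A,B,E}, {A,C,D}, {B,C,D}, {C,D,E}, {A,B,C,D}, {A,C,D,E}, {B,C,D,E}, S }.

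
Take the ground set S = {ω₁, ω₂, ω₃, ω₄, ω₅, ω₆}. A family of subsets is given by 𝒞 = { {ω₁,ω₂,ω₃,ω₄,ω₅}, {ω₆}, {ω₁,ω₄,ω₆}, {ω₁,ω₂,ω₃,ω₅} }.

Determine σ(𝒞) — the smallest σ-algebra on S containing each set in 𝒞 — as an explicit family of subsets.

σ(𝒞) (16 sets): { ∅, {ω₁}, {ω₄}, {ω₆}, {ω₁,ω₄}, {ω₁,ω₆}, {ω₄,ω₆}, {ω₁,ω₄,ω₆}, {ω₂,ω₃,ω₅}, {ω₁,ω₂,ω₃,ω₅}, {ω₂,ω₃,ω₄,ω₅}, {ω₂,ω₃,ω₅,ω₆}, {ω₁,ω₂,ω₃,ω₄,ω₅}, {ω₁,ω₂,ω₃,ω₅,ω₆}, {ω₂,ω₃,ω₄,ω₅,ω₆}, S }

Trace:
Seed the family with 𝒞 together with ∅ and S: { ∅, {ω₆}, {ω₁,ω₄,ω₆}, {ω₁,ω₂,ω₃,ω₅}, {ω₁,ω₂,ω₃,ω₄,ω₅}, S }.
Round 1. New:
  {ω₄,ω₆}  = {ω₁,ω₂,ω₃,ω₅}ᶜ
  {ω₂,ω₃,ω₅}  = {ω₁,ω₄,ω₆}ᶜ
  {ω₁,ω₂,ω₃,ω₅,ω₆}  = {ω₁,ω₂,ω₃,ω₅} ∪ {ω₆}
  — 9 sets.
Round 2 adds 3:
  {ω₄}  = {ω₁,ω₂,ω₃,ω₅,ω₆}ᶜ
  {ω₂,ω₃,ω₅,ω₆}  = {ω₆} ∪ {ω₂,ω₃,ω₅}
  {ω₂,ω₃,ω₄,ω₅,ω₆}  = {ω₂,ω₃,ω₅} ∪ {ω₄,ω₆}
  — 12 sets.
Round 3: 3 new —
  {ω₁}  = {ω₂,ω₃,ω₄,ω₅,ω₆}ᶜ
  {ω₁,ω₄}  = {ω₂,ω₃,ω₅,ω₆}ᶜ
  {ω₂,ω₃,ω₄,ω₅}  = {ω₂,ω₃,ω₅} ∪ {ω₄}
  — 15 sets.
Round 4: 1 new —
  {ω₁,ω₆}  = {ω₂,ω₃,ω₄,ω₅}ᶜ
  — 16 sets.
Round 5: stable.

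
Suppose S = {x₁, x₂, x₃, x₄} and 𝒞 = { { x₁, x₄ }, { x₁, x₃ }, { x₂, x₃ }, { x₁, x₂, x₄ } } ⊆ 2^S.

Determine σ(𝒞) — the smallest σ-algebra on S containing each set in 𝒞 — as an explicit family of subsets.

Seed the family with 𝒞 together with ∅ and S: { {}, { x₁, x₃ }, { x₁, x₄ }, { x₂, x₃ }, { x₁, x₂, x₄ }, S }.
Iteration 1: +4 →
  { x₃ }  = ᶜ of { x₁, x₂, x₄ }
  { x₂, x₄ }  = ᶜ of { x₁, x₃ }
  { x₁, x₂, x₃ }  = { x₂, x₃ } ∪ { x₁, x₃ }
  { x₁, x₃, x₄ }  = { x₁, x₄ } ∪ { x₁, x₃ }
  (now 10)
Iteration 2: +3 →
  { x₂ }  = ᶜ of { x₁, x₃, x₄ }
  { x₄ }  = ᶜ of { x₁, x₂, x₃ }
  { x₂, x₃, x₄ }  = { x₃ } ∪ { x₂, x₄ }
  (now 13)
Iteration 3: +2 →
  { x₁ }  = ᶜ of { x₂, x₃, x₄ }
  { x₃, x₄ }  = { x₃ } ∪ { x₄ }
  (now 15)
Iteration 4 adds 1:
  { x₁, x₂ }  = ᶜ of { x₃, x₄ }
  (now 16)
Iteration 5: closed — nothing new.

|σ(𝒞)| = 16.  σ(𝒞) = { {}, { x₁ }, { x₂ }, { x₃ }, { x₄ }, { x₁, x₂ }, { x₁, x₃ }, { x₁, x₄ }, { x₂, x₃ }, { x₂, x₄ }, { x₃, x₄ }, { x₁, x₂, x₃ }, { x₁, x₂, x₄ }, { x₁, x₃, x₄ }, { x₂, x₃, x₄ }, S }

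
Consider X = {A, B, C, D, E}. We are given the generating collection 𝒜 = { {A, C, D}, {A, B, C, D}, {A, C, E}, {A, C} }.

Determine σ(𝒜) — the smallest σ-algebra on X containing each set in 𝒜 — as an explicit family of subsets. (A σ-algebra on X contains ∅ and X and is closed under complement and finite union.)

Start: 𝒜 ∪ {∅, X} = { {}, {A, C}, {A, C, D}, {A, C, E}, {A, B, C, D}, X }.
Pass 1. New:
  {E}  = {A, B, C, D}ᶜ
  {B, D}  = {A, C, E}ᶜ
  {B, E}  = {A, C, D}ᶜ
  {B, D, E}  = {A, C}ᶜ
  {A, C, D, E}  = {A, C, D} ∪ {A, C, E}
  [11 total]
Pass 2: +2 →
  {B}  = {A, C, D, E}ᶜ
  {A, B, C, E}  = {B, E} ∪ {A, C, E}
  [13 total]
Pass 3. New:
  {D}  = {A, B, C, E}ᶜ
  {A, B, C}  = {A, C} ∪ {B}
  [15 total]
Pass 4. New:
  {D, E}  = {A, B, C}ᶜ
  [16 total]
Pass 5: closed — nothing new.

|σ(𝒜)| = 16.  σ(𝒜) = { {}, {B}, {D}, {E}, {A, C}, {B, D}, {B, E}, {D, E}, {A, B, C}, {A, C, D}, {A, C, E}, {B, D, E}, {A, B, C, D}, {A, B, C, E}, {A, C, D, E}, X }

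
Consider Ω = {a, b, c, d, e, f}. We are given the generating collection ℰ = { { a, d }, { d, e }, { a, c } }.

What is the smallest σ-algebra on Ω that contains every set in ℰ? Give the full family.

σ(ℰ) = { {  }, { a }, { c }, { d }, { e }, { a, c }, { a, d }, { a, e }, { b, f }, { c, d }, { c, e }, { d, e }, { a, b, f }, { a, c, d }, { a, c, e }, { a, d, e }, { b, c, f }, { b, d, f }, { b, e, f }, { c, d, e }, { a, b, c, f }, { a, b, d, f }, { a, b, e, f }, { a, c, d, e }, { b, c, d, f }, { b, c, e, f }, { b, d, e, f }, { a, b, c, d, f }, { a, b, c, e, f }, { a, b, d, e, f }, { b, c, d, e, f }, Ω }

Working:
Start: ℰ ∪ {∅, Ω} = { {  }, { a, c }, { a, d }, { d, e }, Ω }.
Step 1: +6 →
  { a, c, d }  = { a, d } ∪ { a, c }
  { a, d, e }  = { d, e } ∪ { a, d }
  { a, b, c, f }  = ᶜ of { d, e }
  { a, c, d, e }  = { d, e } ∪ { a, c }
  { b, c, e, f }  = ᶜ of { a, d }
  { b, d, e, f }  = ᶜ of { a, c }
  — 11 sets.
Step 2. New:
  { b, f }  = ᶜ of { a, c, d, e }
  { b, c, f }  = ᶜ of { a, d, e }
  { b, e, f }  = ᶜ of { a, c, d }
  { a, b, c, d, f }  = { a, b, c, f } ∪ { a, c, d }
  { a, b, c, e, f }  = { a, b, c, f } ∪ { b, c, e, f }
  { a, b, d, e, f }  = { a, d, e } ∪ { b, d, e, f }
  { b, c, d, e, f }  = { d, e } ∪ { b, c, e, f }
  — 18 sets.
Step 3: +5 →
  { a }  = ᶜ of { b, c, d, e, f }
  { c }  = ᶜ of { a, b, d, e, f }
  { d }  = ᶜ of { a, b, c, e, f }
  { e }  = ᶜ of { a, b, c, d, f }
  { a, b, d, f }  = { a, d } ∪ { b, f }
  — 23 sets.
Step 4. New:
  { a, e }  = { a } ∪ { e }
  { c, d }  = { c } ∪ { d }
  { c, e }  = ᶜ of { a, b, d, f }
  { a, b, f }  = { a } ∪ { b, f }
  { a, c, e }  = { e } ∪ { a, c }
  { b, d, f }  = { b, f } ∪ { d }
  { c, d, e }  = { d, e } ∪ { c }
  { a, b, e, f }  = { a } ∪ { b, e, f }
  { b, c, d, f }  = { b, c, f } ∪ { d }
  — 32 sets.
Step 5: closed — nothing new.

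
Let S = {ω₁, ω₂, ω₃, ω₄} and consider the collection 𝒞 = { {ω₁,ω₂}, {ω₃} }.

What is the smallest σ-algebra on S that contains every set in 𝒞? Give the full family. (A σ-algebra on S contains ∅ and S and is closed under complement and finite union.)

Take S₀ = 𝒞 ∪ {∅, S} = { {}, {ω₃}, {ω₁,ω₂}, S }.
Step 1: +3 →
  {ω₃,ω₄}  = complement {ω₁,ω₂}
  {ω₁,ω₂,ω₃}  = {ω₁,ω₂} ∪ {ω₃}
  {ω₁,ω₂,ω₄}  = complement {ω₃}
  — 7 sets.
Step 2: 1 new —
  {ω₄}  = complement {ω₁,ω₂,ω₃}
  — 8 sets.
Step 3: already closed under ᶜ and ∪.

σ(𝒞) = { {}, {ω₃}, {ω₄}, {ω₁,ω₂}, {ω₃,ω₄}, {ω₁,ω₂,ω₃}, {ω₁,ω₂,ω₄}, S }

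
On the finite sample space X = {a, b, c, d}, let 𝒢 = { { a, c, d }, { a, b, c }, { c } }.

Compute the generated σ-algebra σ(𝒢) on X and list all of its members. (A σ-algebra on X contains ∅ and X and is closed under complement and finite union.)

σ(𝒢) = { {}, { a }, { b }, { c }, { d }, { a, b }, { a, c }, { a, d }, { b, c }, { b, d }, { c, d }, { a, b, c }, { a, b, d }, { a, c, d }, { b, c, d }, X }

Derivation:
Seed the family with 𝒢 together with ∅ and X: { {}, { c }, { a, b, c }, { a, c, d }, X }.
Pass 1. New:
  { b }  = X∖{ a, c, d }
  { d }  = X∖{ a, b, c }
  { a, b, d }  = X∖{ c }
  [8 total]
Pass 2: 3 new —
  { b, c }  = { c } ∪ { b }
  { b, d }  = { d } ∪ { b }
  { c, d }  = { d } ∪ { c }
  [11 total]
Pass 3. New:
  { a, b }  = X∖{ c, d }
  { a, c }  = X∖{ b, d }
  { a, d }  = X∖{ b, c }
  { b, c, d }  = { c } ∪ { b, d }
  [15 total]
Pass 4: +1 →
  { a }  = X∖{ b, c, d }
  [16 total]
Pass 5: stable.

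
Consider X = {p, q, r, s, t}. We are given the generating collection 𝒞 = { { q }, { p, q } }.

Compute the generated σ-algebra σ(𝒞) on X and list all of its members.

σ(𝒞) = { {  }, { p }, { q }, { p, q }, { r, s, t }, { p, r, s, t }, { q, r, s, t }, X }

Working:
Seed the family with 𝒞 together with ∅ and X: { {  }, { q }, { p, q }, X }.
Iteration 1: 2 new —
  { r, s, t }  = X∖{ p, q }
  { p, r, s, t }  = X∖{ q }
Iteration 2 (1 new):
  { q, r, s, t }  = { r, s, t } ∪ { q }
Iteration 3 (1 new):
  { p }  = X∖{ q, r, s, t }
Iteration 4: no new sets; the family is a σ-algebra.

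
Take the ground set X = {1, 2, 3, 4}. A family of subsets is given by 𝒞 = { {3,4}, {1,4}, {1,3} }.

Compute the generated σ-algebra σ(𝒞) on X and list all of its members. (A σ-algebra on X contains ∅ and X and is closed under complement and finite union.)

|σ(𝒞)| = 16.  σ(𝒞) = { ∅, {1}, {2}, {3}, {4}, {1,2}, {1,3}, {1,4}, {2,3}, {2,4}, {3,4}, {1,2,3}, {1,2,4}, {1,3,4}, {2,3,4}, X }

Working:
Initial family (5 sets): { ∅, {1,3}, {1,4}, {3,4}, X }.
Iteration 1: 4 new —
  {1,2}  = X∖{3,4}
  {2,3}  = X∖{1,4}
  {2,4}  = X∖{1,3}
  {1,3,4}  = {3,4} ∪ {1,4}
  (now 9)
Iteration 2. New:
  {2}  = X∖{1,3,4}
  {1,2,3}  = {1,2} ∪ {2,3}
  {1,2,4}  = {1,2} ∪ {1,4}
  {2,3,4}  = {3,4} ∪ {2,3}
  (now 13)
Iteration 3: 3 new —
  {1}  = X∖{2,3,4}
  {3}  = X∖{1,2,4}
  {4}  = X∖{1,2,3}
  (now 16)
Iteration 4 adds nothing — fixpoint reached.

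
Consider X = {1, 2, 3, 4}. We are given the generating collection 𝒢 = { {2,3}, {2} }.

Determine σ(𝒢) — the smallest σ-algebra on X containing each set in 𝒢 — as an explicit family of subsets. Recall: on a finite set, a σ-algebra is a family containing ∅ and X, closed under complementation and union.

Answer: σ(𝒢) = { {}, {2}, {3}, {1,4}, {2,3}, {1,2,4}, {1,3,4}, X }

Derivation:
Start: 𝒢 ∪ {∅, X} = { {}, {2}, {2,3}, X }.
Pass 1. New:
  {1,4}  = ᶜ of {2,3}
  {1,3,4}  = ᶜ of {2}
Pass 2 (1 new):
  {1,2,4}  = {1,4} ∪ {2}
Pass 3. New:
  {3}  = ᶜ of {1,2,4}
After Pass 4 the family is unchanged; done.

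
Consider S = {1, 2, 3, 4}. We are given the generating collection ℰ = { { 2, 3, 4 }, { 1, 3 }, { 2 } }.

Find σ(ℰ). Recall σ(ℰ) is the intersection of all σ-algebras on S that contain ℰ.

Answer: σ(ℰ) = { {  }, { 1 }, { 2 }, { 3 }, { 4 }, { 1, 2 }, { 1, 3 }, { 1, 4 }, { 2, 3 }, { 2, 4 }, { 3, 4 }, { 1, 2, 3 }, { 1, 2, 4 }, { 1, 3, 4 }, { 2, 3, 4 }, S }

Check:
Initial family (5 sets): { {  }, { 2 }, { 1, 3 }, { 2, 3, 4 }, S }.
Iteration 1: +4 →
  { 1 }  = ᶜ of { 2, 3, 4 }
  { 2, 4 }  = ᶜ of { 1, 3 }
  { 1, 2, 3 }  = { 1, 3 } ∪ { 2 }
  { 1, 3, 4 }  = ᶜ of { 2 }
Iteration 2: +3 →
  { 4 }  = ᶜ of { 1, 2, 3 }
  { 1, 2 }  = { 2 } ∪ { 1 }
  { 1, 2, 4 }  = { 2, 4 } ∪ { 1 }
Iteration 3: +3 →
  { 3 }  = ᶜ of { 1, 2, 4 }
  { 1, 4 }  = { 4 } ∪ { 1 }
  { 3, 4 }  = ᶜ of { 1, 2 }
Iteration 4: +1 →
  { 2, 3 }  = ᶜ of { 1, 4 }
After Iteration 5 the family is unchanged; done.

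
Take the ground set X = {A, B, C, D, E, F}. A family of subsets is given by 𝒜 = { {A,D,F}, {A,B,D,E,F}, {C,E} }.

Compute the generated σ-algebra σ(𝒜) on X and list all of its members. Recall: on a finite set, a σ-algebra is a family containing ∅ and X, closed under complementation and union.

|σ(𝒜)| = 16.  σ(𝒜) = { {}, {B}, {C}, {E}, {B,C}, {B,E}, {C,E}, {A,D,F}, {B,C,E}, {A,B,D,F}, {A,C,D,F}, {A,D,E,F}, {A,B,C,D,F}, {A,B,D,E,F}, {A,C,D,E,F}, X }

Working:
Start: 𝒜 ∪ {∅, X} = { {}, {C,E}, {A,D,F}, {A,B,D,E,F}, X }.
Round 1: 4 new —
  {C}  = ᶜ of {A,B,D,E,F}
  {B,C,E}  = ᶜ of {A,D,F}
  {A,B,D,F}  = ᶜ of {C,E}
  {A,C,D,E,F}  = {C,E} ∪ {A,D,F}
  |family| = 9
Round 2. New:
  {B}  = ᶜ of {A,C,D,E,F}
  {A,C,D,F}  = {A,D,F} ∪ {C}
  {A,B,C,D,F}  = {A,B,D,F} ∪ {C}
  |family| = 12
Round 3: 3 new —
  {E}  = ᶜ of {A,B,C,D,F}
  {B,C}  = {C} ∪ {B}
  {B,E}  = ᶜ of {A,C,D,F}
  |family| = 15
Round 4. New:
  {A,D,E,F}  = ᶜ of {B,C}
  |family| = 16
Round 5: no new sets; the family is a σ-algebra.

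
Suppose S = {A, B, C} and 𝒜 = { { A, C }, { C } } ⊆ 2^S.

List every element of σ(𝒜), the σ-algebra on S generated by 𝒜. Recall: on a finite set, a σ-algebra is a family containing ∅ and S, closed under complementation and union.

|σ(𝒜)| = 8.  σ(𝒜) = { {  }, { A }, { B }, { C }, { A, B }, { A, C }, { B, C }, S }

Derivation:
Seed the family with 𝒜 together with ∅ and S: { {  }, { C }, { A, C }, S }.
Iteration 1 adds 2:
  { B }  = complement { A, C }
  { A, B }  = complement { C }
Iteration 2. New:
  { B, C }  = { C } ∪ { B }
Iteration 3 (1 new):
  { A }  = complement { B, C }
Iteration 4: stable.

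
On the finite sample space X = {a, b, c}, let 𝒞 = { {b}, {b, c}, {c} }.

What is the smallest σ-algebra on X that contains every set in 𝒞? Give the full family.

Answer: σ(𝒞) = { {}, {a}, {b}, {c}, {a, b}, {a, c}, {b, c}, X }

Working:
Initial family (5 sets): { {}, {b}, {c}, {b, c}, X }.
Pass 1: +3 →
  {a}  = ᶜ of {b, c}
  {a, b}  = ᶜ of {c}
  {a, c}  = ᶜ of {b}
  |family| = 8
Pass 2: closed — nothing new.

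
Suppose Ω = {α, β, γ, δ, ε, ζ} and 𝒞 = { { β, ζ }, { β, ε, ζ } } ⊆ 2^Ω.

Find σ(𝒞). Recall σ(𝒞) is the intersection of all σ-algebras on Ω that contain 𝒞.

Initial family (4 sets): { {}, { β, ζ }, { β, ε, ζ }, Ω }.
Iteration 1. New:
  { α, γ, δ }  = ᶜ of { β, ε, ζ }
  { α, γ, δ, ε }  = ᶜ of { β, ζ }
  |family| = 6
Iteration 2 adds 1:
  { α, β, γ, δ, ζ }  = { α, γ, δ } ∪ { β, ζ }
  |family| = 7
Iteration 3 adds 1:
  { ε }  = ᶜ of { α, β, γ, δ, ζ }
  |family| = 8
Iteration 4: no new sets; the family is a σ-algebra.

Hence σ(𝒞) has 8 members: { {}, { ε }, { β, ζ }, { α, γ, δ }, { β, ε, ζ }, { α, γ, δ, ε }, { α, β, γ, δ, ζ }, Ω }.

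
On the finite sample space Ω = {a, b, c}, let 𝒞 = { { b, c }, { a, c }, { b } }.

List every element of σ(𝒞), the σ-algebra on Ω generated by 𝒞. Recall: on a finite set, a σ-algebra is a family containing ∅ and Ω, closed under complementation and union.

Start: 𝒞 ∪ {∅, Ω} = { ∅, { b }, { a, c }, { b, c }, Ω }.
Round 1: +1 →
  { a }  = ᶜ of { b, c }
  [6 total]
Round 2: +1 →
  { a, b }  = { b } ∪ { a }
  [7 total]
Round 3 adds 1:
  { c }  = ᶜ of { a, b }
  [8 total]
Round 4: no new sets; the family is a σ-algebra.

|σ(𝒞)| = 8.  σ(𝒞) = { ∅, { a }, { b }, { c }, { a, b }, { a, c }, { b, c }, Ω }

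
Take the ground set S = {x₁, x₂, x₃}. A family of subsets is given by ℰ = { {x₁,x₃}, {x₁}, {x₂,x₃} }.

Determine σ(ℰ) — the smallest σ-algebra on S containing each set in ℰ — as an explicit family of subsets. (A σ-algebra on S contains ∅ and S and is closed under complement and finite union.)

σ(ℰ) = { {}, {x₁}, {x₂}, {x₃}, {x₁,x₂}, {x₁,x₃}, {x₂,x₃}, S }

Derivation:
Begin from { {}, {x₁}, {x₁,x₃}, {x₂,x₃}, S } (that is, ℰ plus ∅ and S).
Pass 1 (1 new):
  {x₂}  = ᶜ of {x₁,x₃}
  |family| = 6
Pass 2. New:
  {x₁,x₂}  = {x₂} ∪ {x₁}
  |family| = 7
Pass 3: 1 new —
  {x₃}  = ᶜ of {x₁,x₂}
  |family| = 8
Pass 4: already closed under ᶜ and ∪.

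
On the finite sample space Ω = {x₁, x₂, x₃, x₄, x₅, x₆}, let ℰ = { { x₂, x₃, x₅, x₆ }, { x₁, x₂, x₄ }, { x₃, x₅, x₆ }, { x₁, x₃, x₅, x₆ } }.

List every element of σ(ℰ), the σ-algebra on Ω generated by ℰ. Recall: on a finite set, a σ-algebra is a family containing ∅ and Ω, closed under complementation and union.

Start: ℰ ∪ {∅, Ω} = { {  }, { x₁, x₂, x₄ }, { x₃, x₅, x₆ }, { x₁, x₃, x₅, x₆ }, { x₂, x₃, x₅, x₆ }, Ω }.
Round 1: +3 →
  { x₁, x₄ }  = { x₂, x₃, x₅, x₆ }ᶜ
  { x₂, x₄ }  = { x₁, x₃, x₅, x₆ }ᶜ
  { x₁, x₂, x₃, x₅, x₆ }  = { x₁, x₃, x₅, x₆ } ∪ { x₂, x₃, x₅, x₆ }
  (now 9)
Round 2 (3 new):
  { x₄ }  = { x₁, x₂, x₃, x₅, x₆ }ᶜ
  { x₁, x₃, x₄, x₅, x₆ }  = { x₁, x₃, x₅, x₆ } ∪ { x₁, x₄ }
  { x₂, x₃, x₄, x₅, x₆ }  = { x₃, x₅, x₆ } ∪ { x₂, x₄ }
  (now 12)
Round 3: 3 new —
  { x₁ }  = { x₂, x₃, x₄, x₅, x₆ }ᶜ
  { x₂ }  = { x₁, x₃, x₄, x₅, x₆ }ᶜ
  { x₃, x₄, x₅, x₆ }  = { x₃, x₅, x₆ } ∪ { x₄ }
  (now 15)
Round 4: +1 →
  { x₁, x₂ }  = { x₃, x₄, x₅, x₆ }ᶜ
  (now 16)
Round 5 adds nothing — fixpoint reached.

σ(ℰ) = { {  }, { x₁ }, { x₂ }, { x₄ }, { x₁, x₂ }, { x₁, x₄ }, { x₂, x₄ }, { x₁, x₂, x₄ }, { x₃, x₅, x₆ }, { x₁, x₃, x₅, x₆ }, { x₂, x₃, x₅, x₆ }, { x₃, x₄, x₅, x₆ }, { x₁, x₂, x₃, x₅, x₆ }, { x₁, x₃, x₄, x₅, x₆ }, { x₂, x₃, x₄, x₅, x₆ }, Ω }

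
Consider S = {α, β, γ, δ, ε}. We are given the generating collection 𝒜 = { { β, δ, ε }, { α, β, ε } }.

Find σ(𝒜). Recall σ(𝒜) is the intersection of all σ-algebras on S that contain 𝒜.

Start: 𝒜 ∪ {∅, S} = { {}, { α, β, ε }, { β, δ, ε }, S }.
Iteration 1: +3 →
  { α, γ }  = complement { β, δ, ε }
  { γ, δ }  = complement { α, β, ε }
  { α, β, δ, ε }  = { α, β, ε } ∪ { β, δ, ε }
  [7 total]
Iteration 2: +4 →
  { γ }  = complement { α, β, δ, ε }
  { α, γ, δ }  = { γ, δ } ∪ { α, γ }
  { α, β, γ, ε }  = { α, β, ε } ∪ { α, γ }
  { β, γ, δ, ε }  = { γ, δ } ∪ { β, δ, ε }
  [11 total]
Iteration 3 (3 new):
  { α }  = complement { β, γ, δ, ε }
  { δ }  = complement { α, β, γ, ε }
  { β, ε }  = complement { α, γ, δ }
  [14 total]
Iteration 4. New:
  { α, δ }  = { δ } ∪ { α }
  { β, γ, ε }  = { γ } ∪ { β, ε }
  [16 total]
Iteration 5: closed — nothing new.

Hence σ(𝒜) has 16 members: { {}, { α }, { γ }, { δ }, { α, γ }, { α, δ }, { β, ε }, { γ, δ }, { α, β, ε }, { α, γ, δ }, { β, γ, ε }, { β, δ, ε }, { α, β, γ, ε }, { α, β, δ, ε }, { β, γ, δ, ε }, S }.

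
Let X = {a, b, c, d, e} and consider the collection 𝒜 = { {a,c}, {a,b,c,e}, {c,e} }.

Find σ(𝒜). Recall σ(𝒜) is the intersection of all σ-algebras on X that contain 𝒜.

|σ(𝒜)| = 32.  σ(𝒜) = { {}, {a}, {b}, {c}, {d}, {e}, {a,b}, {a,c}, {a,d}, {a,e}, {b,c}, {b,d}, {b,e}, {c,d}, {c,e}, {d,e}, {a,b,c}, {a,b,d}, {a,b,e}, {a,c,d}, {a,c,e}, {a,d,e}, {b,c,d}, {b,c,e}, {b,d,e}, {c,d,e}, {a,b,c,d}, {a,b,c,e}, {a,b,d,e}, {a,c,d,e}, {b,c,d,e}, X }

Check:
Start: 𝒜 ∪ {∅, X} = { {}, {a,c}, {c,e}, {a,b,c,e}, X }.
Pass 1: 4 new —
  {d}  = complement {a,b,c,e}
  {a,b,d}  = complement {c,e}
  {a,c,e}  = {a,c} ∪ {c,e}
  {b,d,e}  = complement {a,c}
  [9 total]
Pass 2: +7 →
  {b,d}  = complement {a,c,e}
  {a,c,d}  = {a,c} ∪ {d}
  {c,d,e}  = {d} ∪ {c,e}
  {a,b,c,d}  = {a,b,d} ∪ {a,c}
  {a,b,d,e}  = {a,b,d} ∪ {b,d,e}
  {a,c,d,e}  = {a,c,e} ∪ {d}
  {b,c,d,e}  = {c,e} ∪ {b,d,e}
  [16 total]
Pass 3: 6 new —
  {a}  = complement {b,c,d,e}
  {b}  = complement {a,c,d,e}
  {c}  = complement {a,b,d,e}
  {e}  = complement {a,b,c,d}
  {a,b}  = complement {c,d,e}
  {b,e}  = complement {a,c,d}
  [22 total]
Pass 4: +9 →
  {a,d}  = {d} ∪ {a}
  {a,e}  = {e} ∪ {a}
  {b,c}  = {b} ∪ {c}
  {c,d}  = {c} ∪ {d}
  {d,e}  = {e} ∪ {d}
  {a,b,c}  = {a,b} ∪ {c}
  {a,b,e}  = {b,e} ∪ {a,b}
  {b,c,d}  = {c} ∪ {b,d}
  {b,c,e}  = {b,e} ∪ {c}
  [31 total]
Pass 5: 1 new —
  {a,d,e}  = complement {b,c}
  [32 total]
Pass 6 adds nothing — fixpoint reached.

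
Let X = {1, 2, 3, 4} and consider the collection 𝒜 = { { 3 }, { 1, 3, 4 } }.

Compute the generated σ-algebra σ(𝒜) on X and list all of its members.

Start: 𝒜 ∪ {∅, X} = { {  }, { 3 }, { 1, 3, 4 }, X }.
Step 1: 2 new —
  { 2 }  = ᶜ of { 1, 3, 4 }
  { 1, 2, 4 }  = ᶜ of { 3 }
  [6 total]
Step 2: +1 →
  { 2, 3 }  = { 3 } ∪ { 2 }
  [7 total]
Step 3: 1 new —
  { 1, 4 }  = ᶜ of { 2, 3 }
  [8 total]
Step 4: stable.

|σ(𝒜)| = 8.  σ(𝒜) = { {  }, { 2 }, { 3 }, { 1, 4 }, { 2, 3 }, { 1, 2, 4 }, { 1, 3, 4 }, X }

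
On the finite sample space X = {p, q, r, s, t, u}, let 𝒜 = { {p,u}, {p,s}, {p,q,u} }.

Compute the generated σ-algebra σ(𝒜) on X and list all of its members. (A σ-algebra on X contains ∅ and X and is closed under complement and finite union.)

Initial family (5 sets): { {}, {p,s}, {p,u}, {p,q,u}, X }.
Pass 1: 5 new —
  {p,s,u}  = {p,s} ∪ {p,u}
  {r,s,t}  = {p,q,u}ᶜ
  {p,q,s,u}  = {p,s} ∪ {p,q,u}
  {q,r,s,t}  = {p,u}ᶜ
  {q,r,t,u}  = {p,s}ᶜ
  (now 10)
Pass 2: +7 →
  {r,t}  = {p,q,s,u}ᶜ
  {q,r,t}  = {p,s,u}ᶜ
  {p,r,s,t}  = {r,s,t} ∪ {p,s}
  {p,q,r,s,t}  = {q,r,s,t} ∪ {p,s}
  {p,q,r,t,u}  = {p,u} ∪ {q,r,t,u}
  {p,r,s,t,u}  = {r,s,t} ∪ {p,u}
  {q,r,s,t,u}  = {r,s,t} ∪ {q,r,t,u}
  (now 17)
Pass 3 (6 new):
  {p}  = {q,r,s,t,u}ᶜ
  {q}  = {p,r,s,t,u}ᶜ
  {s}  = {p,q,r,t,u}ᶜ
  {u}  = {p,q,r,s,t}ᶜ
  {q,u}  = {p,r,s,t}ᶜ
  {p,r,t,u}  = {p,u} ∪ {r,t}
  (now 23)
Pass 4 (9 new):
  {p,q}  = {p} ∪ {q}
  {q,s}  = {p,r,t,u}ᶜ
  {s,u}  = {u} ∪ {s}
  {p,q,s}  = {q} ∪ {p,s}
  {p,r,t}  = {p} ∪ {r,t}
  {q,s,u}  = {q,u} ∪ {s}
  {r,t,u}  = {u} ∪ {r,t}
  {p,q,r,t}  = {p} ∪ {q,r,t}
  {r,s,t,u}  = {r,s,t} ∪ {u}
  (now 32)
Pass 5 adds nothing — fixpoint reached.

Hence σ(𝒜) has 32 members: { {}, {p}, {q}, {s}, {u}, {p,q}, {p,s}, {p,u}, {q,s}, {q,u}, {r,t}, {s,u}, {p,q,s}, {p,q,u}, {p,r,t}, {p,s,u}, {q,r,t}, {q,s,u}, {r,s,t}, {r,t,u}, {p,q,r,t}, {p,q,s,u}, {p,r,s,t}, {p,r,t,u}, {q,r,s,t}, {q,r,t,u}, {r,s,t,u}, {p,q,r,s,t}, {p,q,r,t,u}, {p,r,s,t,u}, {q,r,s,t,u}, X }.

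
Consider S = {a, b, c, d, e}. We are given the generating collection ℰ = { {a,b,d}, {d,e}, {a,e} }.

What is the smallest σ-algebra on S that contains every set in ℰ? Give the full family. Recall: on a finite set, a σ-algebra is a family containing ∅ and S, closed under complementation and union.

Answer: σ(ℰ) = { {}, {a}, {b}, {c}, {d}, {e}, {a,b}, {a,c}, {a,d}, {a,e}, {b,c}, {b,d}, {b,e}, {c,d}, {c,e}, {d,e}, {a,b,c}, {a,b,d}, {a,b,e}, {a,c,d}, {a,c,e}, {a,d,e}, {b,c,d}, {b,c,e}, {b,d,e}, {c,d,e}, {a,b,c,d}, {a,b,c,e}, {a,b,d,e}, {a,c,d,e}, {b,c,d,e}, S }

Working:
Seed the family with ℰ together with ∅ and S: { {}, {a,e}, {d,e}, {a,b,d}, S }.
Pass 1. New:
  {c,e}  = S∖{a,b,d}
  {a,b,c}  = S∖{d,e}
  {a,d,e}  = {d,e} ∪ {a,e}
  {b,c,d}  = S∖{a,e}
  {a,b,d,e}  = {d,e} ∪ {a,b,d}
  — 10 sets.
Pass 2 (8 new):
  {c}  = S∖{a,b,d,e}
  {b,c}  = S∖{a,d,e}
  {a,c,e}  = {a,e} ∪ {c,e}
  {c,d,e}  = {d,e} ∪ {c,e}
  {a,b,c,d}  = {a,b,c} ∪ {b,c,d}
  {a,b,c,e}  = {a,b,c} ∪ {a,e}
  {a,c,d,e}  = {a,d,e} ∪ {c,e}
  {b,c,d,e}  = {b,c,d} ∪ {d,e}
  — 18 sets.
Pass 3 adds 7:
  {a}  = S∖{b,c,d,e}
  {b}  = S∖{a,c,d,e}
  {d}  = S∖{a,b,c,e}
  {e}  = S∖{a,b,c,d}
  {a,b}  = S∖{c,d,e}
  {b,d}  = S∖{a,c,e}
  {b,c,e}  = {b,c} ∪ {c,e}
  — 25 sets.
Pass 4: +6 →
  {a,c}  = {c} ∪ {a}
  {a,d}  = S∖{b,c,e}
  {b,e}  = {b} ∪ {e}
  {c,d}  = {c} ∪ {d}
  {a,b,e}  = {a,b} ∪ {e}
  {b,d,e}  = {b} ∪ {d,e}
  — 31 sets.
Pass 5 adds 1:
  {a,c,d}  = S∖{b,e}
  — 32 sets.
Pass 6: closed — nothing new.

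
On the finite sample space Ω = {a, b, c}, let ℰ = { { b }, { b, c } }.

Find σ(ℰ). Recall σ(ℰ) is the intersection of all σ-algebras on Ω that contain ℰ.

σ(ℰ) (8 sets): { {}, { a }, { b }, { c }, { a, b }, { a, c }, { b, c }, Ω }

Trace:
Seed the family with ℰ together with ∅ and Ω: { {}, { b }, { b, c }, Ω }.
Round 1: +2 →
  { a }  = ᶜ of { b, c }
  { a, c }  = ᶜ of { b }
  (now 6)
Round 2: 1 new —
  { a, b }  = { b } ∪ { a }
  (now 7)
Round 3: 1 new —
  { c }  = ᶜ of { a, b }
  (now 8)
Round 4: closed — nothing new.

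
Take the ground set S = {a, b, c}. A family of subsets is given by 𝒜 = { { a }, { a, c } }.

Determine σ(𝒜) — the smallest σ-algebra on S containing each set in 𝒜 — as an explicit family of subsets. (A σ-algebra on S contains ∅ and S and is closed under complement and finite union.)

Begin from { {}, { a }, { a, c }, S } (that is, 𝒜 plus ∅ and S).
Round 1. New:
  { b }  = ᶜ of { a, c }
  { b, c }  = ᶜ of { a }
  (now 6)
Round 2 (1 new):
  { a, b }  = { b } ∪ { a }
  (now 7)
Round 3: +1 →
  { c }  = ᶜ of { a, b }
  (now 8)
Round 4: already closed under ᶜ and ∪.

|σ(𝒜)| = 8.  σ(𝒜) = { {}, { a }, { b }, { c }, { a, b }, { a, c }, { b, c }, S }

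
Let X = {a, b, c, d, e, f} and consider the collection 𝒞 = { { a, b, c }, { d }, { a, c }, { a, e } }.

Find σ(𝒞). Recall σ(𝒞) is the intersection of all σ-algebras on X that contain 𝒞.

Start: 𝒞 ∪ {∅, X} = { ∅, { d }, { a, c }, { a, e }, { a, b, c }, X }.
Iteration 1 adds 9:
  { a, c, d }  = { a, c } ∪ { d }
  { a, c, e }  = { a, c } ∪ { a, e }
  { a, d, e }  = { a, e } ∪ { d }
  { d, e, f }  = complement { a, b, c }
  { a, b, c, d }  = { a, b, c } ∪ { d }
  { a, b, c, e }  = { a, b, c } ∪ { a, e }
  { b, c, d, f }  = complement { a, e }
  { b, d, e, f }  = complement { a, c }
  { a, b, c, e, f }  = complement { d }
  — 15 sets.
Iteration 2. New:
  { d, f }  = complement { a, b, c, e }
  { e, f }  = complement { a, b, c, d }
  { b, c, f }  = complement { a, d, e }
  { b, d, f }  = complement { a, c, e }
  { b, e, f }  = complement { a, c, d }
  { a, c, d, e }  = { a, d, e } ∪ { a, c, e }
  { a, d, e, f }  = { a, d, e } ∪ { d, e, f }
  { a, b, c, d, e }  = { a, d, e } ∪ { a, b, c }
  { a, b, c, d, f }  = { a, b, c } ∪ { b, c, d, f }
  { a, b, d, e, f }  = { a, d, e } ∪ { b, d, e, f }
  { a, c, d, e, f }  = { a, c, e } ∪ { d, e, f }
  { b, c, d, e, f }  = { b, d, e, f } ∪ { b, c, d, f }
  — 27 sets.
Iteration 3: 13 new —
  { a }  = complement { b, c, d, e, f }
  { b }  = complement { a, c, d, e, f }
  { c }  = complement { a, b, d, e, f }
  { e }  = complement { a, b, c, d, f }
  { f }  = complement { a, b, c, d, e }
  { b, c }  = complement { a, d, e, f }
  { b, f }  = complement { a, c, d, e }
  { a, e, f }  = { e, f } ∪ { a, e }
  { a, b, c, f }  = { a, c } ∪ { b, c, f }
  { a, b, e, f }  = { a, e } ∪ { b, e, f }
  { a, c, d, f }  = { a, c, d } ∪ { d, f }
  { a, c, e, f }  = { e, f } ∪ { a, c, e }
  { b, c, e, f }  = { e, f } ∪ { b, c, f }
  — 40 sets.
Iteration 4: +20 →
  { a, b }  = { b } ∪ { a }
  { a, d }  = complement { b, c, e, f }
  { a, f }  = { a } ∪ { f }
  { b, d }  = complement { a, c, e, f }
  { b, e }  = complement { a, c, d, f }
  { c, d }  = complement { a, b, e, f }
  { c, e }  = { c } ∪ { e }
  { c, f }  = { c } ∪ { f }
  { d, e }  = complement { a, b, c, f }
  { a, b, e }  = { b } ∪ { a, e }
  { a, b, f }  = { b, f } ∪ { a }
  { a, c, f }  = { a, c } ∪ { f }
  { a, d, f }  = { a } ∪ { d, f }
  { b, c, d }  = complement { a, e, f }
  { b, c, e }  = { b, c } ∪ { e }
  { c, d, f }  = { c } ∪ { d, f }
  { c, e, f }  = { c } ∪ { e, f }
  { a, b, d, e }  = { b } ∪ { a, d, e }
  { a, b, d, f }  = { b, d, f } ∪ { a }
  { c, d, e, f }  = { d, e, f } ∪ { c }
  — 60 sets.
Iteration 5 adds 4:
  { a, b, d }  = complement { c, e, f }
  { b, d, e }  = complement { a, c, f }
  { c, d, e }  = complement { a, b, f }
  { b, c, d, e }  = complement { a, f }
  — 64 sets.
Iteration 6: no new sets; the family is a σ-algebra.

Therefore σ(𝒞) = { ∅, { a }, { b }, { c }, { d }, { e }, { f }, { a, b }, { a, c }, { a, d }, { a, e }, { a, f }, { b, c }, { b, d }, { b, e }, { b, f }, { c, d }, { c, e }, { c, f }, { d, e }, { d, f }, { e, f }, { a, b, c }, { a, b, d }, { a, b, e }, { a, b, f }, { a, c, d }, { a, c, e }, { a, c, f }, { a, d, e }, { a, d, f }, { a, e, f }, { b, c, d }, { b, c, e }, { b, c, f }, { b, d, e }, { b, d, f }, { b, e, f }, { c, d, e }, { c, d, f }, { c, e, f }, { d, e, f }, { a, b, c, d }, { a, b, c, e }, { a, b, c, f }, { a, b, d, e }, { a, b, d, f }, { a, b, e, f }, { a, c, d, e }, { a, c, d, f }, { a, c, e, f }, { a, d, e, f }, { b, c, d, e }, { b, c, d, f }, { b, c, e, f }, { b, d, e, f }, { c, d, e, f }, { a, b, c, d, e }, { a, b, c, d, f }, { a, b, c, e, f }, { a, b, d, e, f }, { a, c, d, e, f }, { b, c, d, e, f }, X } (|σ(𝒞)| = 64).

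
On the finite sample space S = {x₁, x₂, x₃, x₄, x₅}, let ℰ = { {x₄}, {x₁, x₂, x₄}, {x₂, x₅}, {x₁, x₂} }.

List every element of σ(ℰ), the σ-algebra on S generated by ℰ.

Take S₀ = ℰ ∪ {∅, S} = { {}, {x₄}, {x₁, x₂}, {x₂, x₅}, {x₁, x₂, x₄}, S }.
Step 1 adds 7:
  {x₃, x₅}  = complement {x₁, x₂, x₄}
  {x₁, x₂, x₅}  = {x₂, x₅} ∪ {x₁, x₂}
  {x₁, x₃, x₄}  = complement {x₂, x₅}
  {x₂, x₄, x₅}  = {x₂, x₅} ∪ {x₄}
  {x₃, x₄, x₅}  = complement {x₁, x₂}
  {x₁, x₂, x₃, x₅}  = complement {x₄}
  {x₁, x₂, x₄, x₅}  = {x₂, x₅} ∪ {x₁, x₂, x₄}
  |family| = 13
Step 2: 7 new —
  {x₃}  = complement {x₁, x₂, x₄, x₅}
  {x₁, x₃}  = complement {x₂, x₄, x₅}
  {x₃, x₄}  = complement {x₁, x₂, x₅}
  {x₂, x₃, x₅}  = {x₂, x₅} ∪ {x₃, x₅}
  {x₁, x₂, x₃, x₄}  = {x₁, x₂} ∪ {x₁, x₃, x₄}
  {x₁, x₃, x₄, x₅}  = {x₃, x₄, x₅} ∪ {x₁, x₃, x₄}
  {x₂, x₃, x₄, x₅}  = {x₂, x₅} ∪ {x₃, x₄, x₅}
  |family| = 20
Step 3 (6 new):
  {x₁}  = complement {x₂, x₃, x₄, x₅}
  {x₂}  = complement {x₁, x₃, x₄, x₅}
  {x₅}  = complement {x₁, x₂, x₃, x₄}
  {x₁, x₄}  = complement {x₂, x₃, x₅}
  {x₁, x₂, x₃}  = {x₁, x₃} ∪ {x₁, x₂}
  {x₁, x₃, x₅}  = {x₁, x₃} ∪ {x₃, x₅}
  |family| = 26
Step 4. New:
  {x₁, x₅}  = {x₅} ∪ {x₁}
  {x₂, x₃}  = {x₂} ∪ {x₃}
  {x₂, x₄}  = complement {x₁, x₃, x₅}
  {x₄, x₅}  = complement {x₁, x₂, x₃}
  {x₁, x₄, x₅}  = {x₅} ∪ {x₁, x₄}
  {x₂, x₃, x₄}  = {x₃, x₄} ∪ {x₂}
  |family| = 32
Step 5: stable.

Therefore σ(ℰ) = { {}, {x₁}, {x₂}, {x₃}, {x₄}, {x₅}, {x₁, x₂}, {x₁, x₃}, {x₁, x₄}, {x₁, x₅}, {x₂, x₃}, {x₂, x₄}, {x₂, x₅}, {x₃, x₄}, {x₃, x₅}, {x₄, x₅}, {x₁, x₂, x₃}, {x₁, x₂, x₄}, {x₁, x₂, x₅}, {x₁, x₃, x₄}, {x₁, x₃, x₅}, {x₁, x₄, x₅}, {x₂, x₃, x₄}, {x₂, x₃, x₅}, {x₂, x₄, x₅}, {x₃, x₄, x₅}, {x₁, x₂, x₃, x₄}, {x₁, x₂, x₃, x₅}, {x₁, x₂, x₄, x₅}, {x₁, x₃, x₄, x₅}, {x₂, x₃, x₄, x₅}, S } (|σ(ℰ)| = 32).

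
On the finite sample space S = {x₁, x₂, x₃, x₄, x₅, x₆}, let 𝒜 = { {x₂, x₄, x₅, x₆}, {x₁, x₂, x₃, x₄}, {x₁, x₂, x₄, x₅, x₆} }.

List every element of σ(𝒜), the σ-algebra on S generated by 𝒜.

σ(𝒜) = { {}, {x₁}, {x₃}, {x₁, x₃}, {x₂, x₄}, {x₅, x₆}, {x₁, x₂, x₄}, {x₁, x₅, x₆}, {x₂, x₃, x₄}, {x₃, x₅, x₆}, {x₁, x₂, x₃, x₄}, {x₁, x₃, x₅, x₆}, {x₂, x₄, x₅, x₆}, {x₁, x₂, x₄, x₅, x₆}, {x₂, x₃, x₄, x₅, x₆}, S }

Derivation:
Begin from { {}, {x₁, x₂, x₃, x₄}, {x₂, x₄, x₅, x₆}, {x₁, x₂, x₄, x₅, x₆}, S } (that is, 𝒜 plus ∅ and S).
Pass 1 adds 3:
  {x₃}  = {x₁, x₂, x₄, x₅, x₆}ᶜ
  {x₁, x₃}  = {x₂, x₄, x₅, x₆}ᶜ
  {x₅, x₆}  = {x₁, x₂, x₃, x₄}ᶜ
  — 8 sets.
Pass 2: 3 new —
  {x₃, x₅, x₆}  = {x₃} ∪ {x₅, x₆}
  {x₁, x₃, x₅, x₆}  = {x₁, x₃} ∪ {x₅, x₆}
  {x₂, x₃, x₄, x₅, x₆}  = {x₃} ∪ {x₂, x₄, x₅, x₆}
  — 11 sets.
Pass 3: 3 new —
  {x₁}  = {x₂, x₃, x₄, x₅, x₆}ᶜ
  {x₂, x₄}  = {x₁, x₃, x₅, x₆}ᶜ
  {x₁, x₂, x₄}  = {x₃, x₅, x₆}ᶜ
  — 14 sets.
Pass 4: +2 →
  {x₁, x₅, x₆}  = {x₅, x₆} ∪ {x₁}
  {x₂, x₃, x₄}  = {x₃} ∪ {x₂, x₄}
  — 16 sets.
Pass 5 adds nothing — fixpoint reached.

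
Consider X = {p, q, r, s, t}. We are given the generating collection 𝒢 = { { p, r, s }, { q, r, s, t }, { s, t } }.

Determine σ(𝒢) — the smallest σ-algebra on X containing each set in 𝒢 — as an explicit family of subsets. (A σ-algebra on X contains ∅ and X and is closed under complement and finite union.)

Take S₀ = 𝒢 ∪ {∅, X} = { {  }, { s, t }, { p, r, s }, { q, r, s, t }, X }.
Iteration 1: 4 new —
  { p }  = complement { q, r, s, t }
  { q, t }  = complement { p, r, s }
  { p, q, r }  = complement { s, t }
  { p, r, s, t }  = { s, t } ∪ { p, r, s }
  [9 total]
Iteration 2: 6 new —
  { q }  = complement { p, r, s, t }
  { p, q, t }  = { q, t } ∪ { p }
  { p, s, t }  = { s, t } ∪ { p }
  { q, s, t }  = { q, t } ∪ { s, t }
  { p, q, r, s }  = { p, q, r } ∪ { p, r, s }
  { p, q, r, t }  = { q, t } ∪ { p, q, r }
  [15 total]
Iteration 3. New:
  { s }  = complement { p, q, r, t }
  { t }  = complement { p, q, r, s }
  { p, q }  = { q } ∪ { p }
  { p, r }  = complement { q, s, t }
  { q, r }  = complement { p, s, t }
  { r, s }  = complement { p, q, t }
  { p, q, s, t }  = { s, t } ∪ { p, q, t }
  [22 total]
Iteration 4 (9 new):
  { r }  = complement { p, q, s, t }
  { p, s }  = { s } ∪ { p }
  { p, t }  = { t } ∪ { p }
  { q, s }  = { q } ∪ { s }
  { p, q, s }  = { p, q } ∪ { s }
  { p, r, t }  = { p, r } ∪ { t }
  { q, r, s }  = { r, s } ∪ { q }
  { q, r, t }  = { q, t } ∪ { q, r }
  { r, s, t }  = complement { p, q }
  [31 total]
Iteration 5: +1 →
  { r, t }  = complement { p, q, s }
  [32 total]
Iteration 6: closed — nothing new.

σ(𝒢) = { {  }, { p }, { q }, { r }, { s }, { t }, { p, q }, { p, r }, { p, s }, { p, t }, { q, r }, { q, s }, { q, t }, { r, s }, { r, t }, { s, t }, { p, q, r }, { p, q, s }, { p, q, t }, { p, r, s }, { p, r, t }, { p, s, t }, { q, r, s }, { q, r, t }, { q, s, t }, { r, s, t }, { p, q, r, s }, { p, q, r, t }, { p, q, s, t }, { p, r, s, t }, { q, r, s, t }, X }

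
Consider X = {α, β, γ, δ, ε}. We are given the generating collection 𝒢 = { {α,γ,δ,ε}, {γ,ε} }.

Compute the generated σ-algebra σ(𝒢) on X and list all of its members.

Begin from { {}, {γ,ε}, {α,γ,δ,ε}, X } (that is, 𝒢 plus ∅ and X).
Pass 1 (2 new):
  {β}  = ᶜ of {α,γ,δ,ε}
  {α,β,δ}  = ᶜ of {γ,ε}
  (now 6)
Pass 2: +1 →
  {β,γ,ε}  = {γ,ε} ∪ {β}
  (now 7)
Pass 3: +1 →
  {α,δ}  = ᶜ of {β,γ,ε}
  (now 8)
Pass 4: closed — nothing new.

|σ(𝒢)| = 8.  σ(𝒢) = { {}, {β}, {α,δ}, {γ,ε}, {α,β,δ}, {β,γ,ε}, {α,γ,δ,ε}, X }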